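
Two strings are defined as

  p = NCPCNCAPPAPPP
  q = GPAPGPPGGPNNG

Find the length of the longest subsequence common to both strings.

Match P at p[3]=q[2], A at p[7]=q[3], P at p[8]=q[4], P at p[9]=q[6], P at p[11]=q[7], P at p[12]=q[10] — 6 characters in the same relative order in both. The LCS DP gives dp[13][13] = 6, so this is optimal.

6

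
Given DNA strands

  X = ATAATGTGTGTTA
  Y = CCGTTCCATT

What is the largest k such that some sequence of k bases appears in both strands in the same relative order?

5

One common subsequence of length 5: G [6,3]; then T [7,4]; then T [9,5]; then T [11,9]; then T [12,10]. Since dp[13][10] = 5, nothing longer is possible.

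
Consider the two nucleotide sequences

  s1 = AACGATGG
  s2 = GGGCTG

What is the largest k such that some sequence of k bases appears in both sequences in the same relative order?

Let dp[i][j] be the LCS length of the first i bases of s1 and the first j bases of s2. dp[i][j] = dp[i-1][j-1]+1 when the i-th and j-th bases match, else max(dp[i-1][j], dp[i][j-1]).
    ·  G  G  G  C  T  G
 ·  0  0  0  0  0  0  0
 A  0  0  0  0  0  0  0
 A  0  0  0  0  0  0  0
 C  0  0  0  0  1  1  1
 G  0  1  1  1  1  1  2
 A  0  1  1  1  1  1  2
 T  0  1  1  1  1  2  2
 G  0  1  2  2  2  2  3
 G  0  1  2  3  3  3  3
dp[8][6] = 3. One LCS (by backtracking along matches): CTG.

3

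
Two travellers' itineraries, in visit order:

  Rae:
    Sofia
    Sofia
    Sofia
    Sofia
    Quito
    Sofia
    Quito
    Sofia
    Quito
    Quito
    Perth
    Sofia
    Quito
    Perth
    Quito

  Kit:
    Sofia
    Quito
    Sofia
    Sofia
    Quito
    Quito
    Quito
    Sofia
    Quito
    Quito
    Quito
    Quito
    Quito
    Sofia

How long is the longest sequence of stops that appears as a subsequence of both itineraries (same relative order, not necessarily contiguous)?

One common subsequence of length 10: Sofia at Rae[1]=Kit[1], Sofia at Rae[2]=Kit[3], Sofia at Rae[3]=Kit[4], Quito at Rae[5]=Kit[7], Sofia at Rae[6]=Kit[8], Quito at Rae[7]=Kit[9], Quito at Rae[9]=Kit[10], Quito at Rae[10]=Kit[11], Quito at Rae[13]=Kit[12], Quito at Rae[15]=Kit[13]. Since dp[15][14] = 10, nothing longer is possible.

10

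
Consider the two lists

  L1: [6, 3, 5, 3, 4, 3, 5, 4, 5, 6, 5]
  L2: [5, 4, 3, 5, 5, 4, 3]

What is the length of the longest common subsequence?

Let dp[i][j] be the LCS length of the first i values of L1 and the first j values of L2. dp[i][j] = dp[i-1][j-1]+1 when the i-th and j-th values match, else max(dp[i-1][j], dp[i][j-1]).
    ·  5  4  3  5  5  4  3
 ·  0  0  0  0  0  0  0  0
 6  0  0  0  0  0  0  0  0
 3  0  0  0  1  1  1  1  1
 5  0  1  1  1  2  2  2  2
 3  0  1  1  2  2  2  2  3
 4  0  1  2  2  2  2  3  3
 3  0  1  2  3  3  3  3  4
 5  0  1  2  3  4  4  4  4
 4  0  1  2  3  4  4  5  5
 5  0  1  2  3  4  5  5  5
 6  0  1  2  3  4  5  5  5
 5  0  1  2  3  4  5  5  5
dp[11][7] = 5. One LCS (by backtracking along matches): 5, 4, 3, 5, 4.

5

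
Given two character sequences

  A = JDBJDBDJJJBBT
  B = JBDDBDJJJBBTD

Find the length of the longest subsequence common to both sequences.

11

Pick J at A[1]=B[1], then D at A[2]=B[3], then D at A[5]=B[4], then B at A[6]=B[5], then D at A[7]=B[6], then J at A[8]=B[7], then J at A[9]=B[8], then J at A[10]=B[9], then B at A[11]=B[10], then B at A[12]=B[11], then T at A[13]=B[12]; all 11 characters appear in both, in order, and the DP table's final entry dp[13][13] is also 11, so no common subsequence is longer.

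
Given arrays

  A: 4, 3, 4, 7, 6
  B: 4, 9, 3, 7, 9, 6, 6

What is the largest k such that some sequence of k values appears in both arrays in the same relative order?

Taking 4 (A #1, B #1) → 3 (A #2, B #3) → 7 (A #4, B #4) → 6 (A #5, B #7) gives a common subsequence of length 4. The LCS DP gives dp[5][7] = 4, so this is optimal.

4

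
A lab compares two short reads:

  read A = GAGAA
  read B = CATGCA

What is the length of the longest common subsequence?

Taking A (read A #2, read B #2), G (read A #3, read B #4), A (read A #5, read B #6) gives a common subsequence of length 3. dp[5][6] = 3 confirms this is the maximum.

3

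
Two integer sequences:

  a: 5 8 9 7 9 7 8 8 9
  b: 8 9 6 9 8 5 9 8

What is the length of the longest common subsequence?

5

Let dp[i][j] be the LCS length of the first i values of a and the first j values of b. dp[i][j] = dp[i-1][j-1]+1 when the i-th and j-th values match, else max(dp[i-1][j], dp[i][j-1]).
    ·  8  9  6  9  8  5  9  8
 ·  0  0  0  0  0  0  0  0  0
 5  0  0  0  0  0  0  1  1  1
 8  0  1  1  1  1  1  1  1  2
 9  0  1  2  2  2  2  2  2  2
 7  0  1  2  2  2  2  2  2  2
 9  0  1  2  2  3  3  3  3  3
 7  0  1  2  2  3  3  3  3  3
 8  0  1  2  2  3  4  4  4  4
 8  0  1  2  2  3  4  4  4  5
 9  0  1  2  2  3  4  4  5  5
dp[9][8] = 5. One LCS (by backtracking along matches): 8, 9, 9, 8, 8.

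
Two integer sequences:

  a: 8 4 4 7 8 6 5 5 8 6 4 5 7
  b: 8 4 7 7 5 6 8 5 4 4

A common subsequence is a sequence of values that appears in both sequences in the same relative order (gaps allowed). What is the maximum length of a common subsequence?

Let dp[i][j] be the LCS length of the first i values of a and the first j values of b. dp[i][j] = dp[i-1][j-1]+1 when the i-th and j-th values match, else max(dp[i-1][j], dp[i][j-1]).
    ·  8  4  7  7  5  6  8  5  4  4
 ·  0  0  0  0  0  0  0  0  0  0  0
 8  0  1  1  1  1  1  1  1  1  1  1
 4  0  1  2  2  2  2  2  2  2  2  2
 4  0  1  2  2  2  2  2  2  2  3  3
 7  0  1  2  3  3  3  3  3  3  3  3
 8  0  1  2  3  3  3  3  4  4  4  4
 6  0  1  2  3  3  3  4  4  4  4  4
 5  0  1  2  3  3  4  4  4  5  5  5
 5  0  1  2  3  3  4  4  4  5  5  5
 8  0  1  2  3  3  4  4  5  5  5  5
 6  0  1  2  3  3  4  5  5  5  5  5
 4  0  1  2  3  3  4  5  5  5  6  6
 5  0  1  2  3  3  4  5  5  6  6  6
 7  0  1  2  3  4  4  5  5  6  6  6
dp[13][10] = 6. One LCS (by backtracking along matches): 8, 4, 7, 8, 5, 4.

6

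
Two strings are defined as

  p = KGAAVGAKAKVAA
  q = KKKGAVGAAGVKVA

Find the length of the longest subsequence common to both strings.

Match K (p #1, q #3); then G (p #2, q #4); then A (p #4, q #5); then V (p #5, q #6); then G (p #6, q #7); then A (p #7, q #8); then A (p #9, q #9); then K (p #10, q #12); then V (p #11, q #13); then A (p #13, q #14) — 10 characters in the same relative order in both. dp[13][14] = 10 confirms this is the maximum.

10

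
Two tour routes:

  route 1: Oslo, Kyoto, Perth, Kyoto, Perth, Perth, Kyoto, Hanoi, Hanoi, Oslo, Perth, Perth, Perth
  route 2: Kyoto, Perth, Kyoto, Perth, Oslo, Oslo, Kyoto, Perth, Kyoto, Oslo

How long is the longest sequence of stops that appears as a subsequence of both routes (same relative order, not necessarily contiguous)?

Pick Kyoto at route 1[2]=route 2[1], then Perth at route 1[3]=route 2[2], then Kyoto at route 1[4]=route 2[3], then Perth at route 1[5]=route 2[4], then Perth at route 1[6]=route 2[8], then Kyoto at route 1[7]=route 2[9], then Oslo at route 1[10]=route 2[10]; all 7 stops appear in both, in order. Since dp[13][10] = 7, nothing longer is possible.

7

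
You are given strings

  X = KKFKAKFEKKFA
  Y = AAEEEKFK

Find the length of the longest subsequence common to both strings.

Let dp[i][j] be the LCS length of the first i characters of X and the first j characters of Y. dp[i][j] = dp[i-1][j-1]+1 when the i-th and j-th characters match, else max(dp[i-1][j], dp[i][j-1]).
    ·  A  A  E  E  E  K  F  K
 ·  0  0  0  0  0  0  0  0  0
 K  0  0  0  0  0  0  1  1  1
 K  0  0  0  0  0  0  1  1  2
 F  0  0  0  0  0  0  1  2  2
 K  0  0  0  0  0  0  1  2  3
 A  0  1  1  1  1  1  1  2  3
 K  0  1  1  1  1  1  2  2  3
 F  0  1  1  1  1  1  2  3  3
 E  0  1  1  2  2  2  2  3  3
 K  0  1  1  2  2  2  3  3  4
 K  0  1  1  2  2  2  3  3  4
 F  0  1  1  2  2  2  3  4  4
 A  0  1  2  2  2  2  3  4  4
dp[12][8] = 4. One LCS (by backtracking along matches): AKFK.

4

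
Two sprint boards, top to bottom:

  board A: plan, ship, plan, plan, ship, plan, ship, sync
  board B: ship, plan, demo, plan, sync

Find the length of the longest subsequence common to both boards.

Pick ship at board A[2]=board B[1], then plan at board A[3]=board B[2], then plan at board A[6]=board B[4], then sync at board A[8]=board B[5]; all 4 tasks appear in both, in order. dp[8][5] = 4 confirms this is the maximum.

4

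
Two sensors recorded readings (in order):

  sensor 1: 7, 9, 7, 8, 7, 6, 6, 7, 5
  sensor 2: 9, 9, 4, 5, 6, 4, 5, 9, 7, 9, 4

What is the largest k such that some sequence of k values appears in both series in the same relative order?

Pick 9 [2,2] → 6 [6,5] → 7 [8,9]; all 3 values appear in both, in order. The LCS DP gives dp[9][11] = 3, so this is optimal.

3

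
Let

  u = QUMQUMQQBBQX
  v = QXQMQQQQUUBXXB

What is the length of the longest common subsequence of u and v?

7

Match Q [1,3] → M [3,4] → Q [4,6] → Q [7,7] → Q [8,8] → B [9,11] → B [10,14] — 7 characters in the same relative order in both. The LCS DP gives dp[12][14] = 7, so this is optimal.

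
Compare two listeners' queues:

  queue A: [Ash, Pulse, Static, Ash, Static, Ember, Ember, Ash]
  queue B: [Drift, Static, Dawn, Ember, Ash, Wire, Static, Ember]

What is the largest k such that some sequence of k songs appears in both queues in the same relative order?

4

Pick Static at queue A[3]=queue B[2]; then Ash at queue A[4]=queue B[5]; then Static at queue A[5]=queue B[7]; then Ember at queue A[7]=queue B[8]; all 4 songs appear in both, in order. The LCS DP gives dp[8][8] = 4, so this is optimal.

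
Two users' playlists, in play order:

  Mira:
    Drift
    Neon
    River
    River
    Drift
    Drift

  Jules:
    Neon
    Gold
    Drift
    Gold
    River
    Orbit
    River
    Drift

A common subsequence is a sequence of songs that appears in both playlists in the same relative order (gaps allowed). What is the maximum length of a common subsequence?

Pick Drift [1,3], River [3,5], River [4,7], Drift [6,8]; all 4 songs appear in both, in order. The LCS DP gives dp[6][8] = 4, so this is optimal.

4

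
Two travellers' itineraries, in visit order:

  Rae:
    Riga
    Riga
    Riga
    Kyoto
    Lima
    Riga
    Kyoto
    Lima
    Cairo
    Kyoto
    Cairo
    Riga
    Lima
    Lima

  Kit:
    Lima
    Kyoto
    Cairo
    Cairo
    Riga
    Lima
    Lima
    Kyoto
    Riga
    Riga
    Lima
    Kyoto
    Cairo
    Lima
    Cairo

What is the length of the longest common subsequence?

One common subsequence of length 7: Riga [1,5] → Riga [2,9] → Riga [3,10] → Lima [5,11] → Kyoto [7,12] → Lima [8,14] → Cairo [11,15]. dp[14][15] = 7 confirms this is the maximum.

7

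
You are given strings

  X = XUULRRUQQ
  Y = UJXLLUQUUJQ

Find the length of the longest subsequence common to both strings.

5

Let dp[i][j] be the LCS length of the first i characters of X and the first j characters of Y. dp[i][j] = dp[i-1][j-1]+1 when the i-th and j-th characters match, else max(dp[i-1][j], dp[i][j-1]).
    ·  U  J  X  L  L  U  Q  U  U  J  Q
 ·  0  0  0  0  0  0  0  0  0  0  0  0
 X  0  0  0  1  1  1  1  1  1  1  1  1
 U  0  1  1  1  1  1  2  2  2  2  2  2
 U  0  1  1  1  1  1  2  2  3  3  3  3
 L  0  1  1  1  2  2  2  2  3  3  3  3
 R  0  1  1  1  2  2  2  2  3  3  3  3
 R  0  1  1  1  2  2  2  2  3  3  3  3
 U  0  1  1  1  2  2  3  3  3  4  4  4
 Q  0  1  1  1  2  2  3  4  4  4  4  5
 Q  0  1  1  1  2  2  3  4  4  4  4  5
dp[9][11] = 5. One LCS (by backtracking along matches): XUUUQ.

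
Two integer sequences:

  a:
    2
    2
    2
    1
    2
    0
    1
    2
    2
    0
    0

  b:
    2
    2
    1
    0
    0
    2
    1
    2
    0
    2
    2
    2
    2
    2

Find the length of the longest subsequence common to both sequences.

8

Taking 2 (a #1, b #1) → 2 (a #2, b #2) → 2 (a #3, b #6) → 1 (a #4, b #7) → 2 (a #5, b #8) → 0 (a #6, b #9) → 2 (a #8, b #13) → 2 (a #9, b #14) gives a common subsequence of length 8. dp[11][14] = 8 confirms this is the maximum.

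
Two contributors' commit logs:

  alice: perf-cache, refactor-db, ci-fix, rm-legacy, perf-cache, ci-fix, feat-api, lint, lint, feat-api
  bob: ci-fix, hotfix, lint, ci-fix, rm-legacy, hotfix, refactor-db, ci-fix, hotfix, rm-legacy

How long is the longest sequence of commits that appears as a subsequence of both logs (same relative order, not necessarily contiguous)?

Pick refactor-db at alice[2]=bob[7], then ci-fix at alice[3]=bob[8], then rm-legacy at alice[4]=bob[10]; all 3 commits appear in both, in order, and the DP table's final entry dp[10][10] is also 3, so no common subsequence is longer.

3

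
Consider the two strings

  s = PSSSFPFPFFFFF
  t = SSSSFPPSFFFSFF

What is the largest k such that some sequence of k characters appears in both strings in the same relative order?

Taking S (s #2, t #2) → S (s #3, t #3) → S (s #4, t #4) → F (s #5, t #5) → P (s #6, t #6) → P (s #8, t #7) → F (s #9, t #9) → F (s #10, t #10) → F (s #11, t #11) → F (s #12, t #13) → F (s #13, t #14) gives a common subsequence of length 11. dp[13][14] = 11 confirms this is the maximum.

11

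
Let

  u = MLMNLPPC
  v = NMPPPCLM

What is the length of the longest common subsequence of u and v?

4

Let dp[i][j] be the LCS length of the first i characters of u and the first j characters of v. dp[i][j] = dp[i-1][j-1]+1 when the i-th and j-th characters match, else max(dp[i-1][j], dp[i][j-1]).
    ·  N  M  P  P  P  C  L  M
 ·  0  0  0  0  0  0  0  0  0
 M  0  0  1  1  1  1  1  1  1
 L  0  0  1  1  1  1  1  2  2
 M  0  0  1  1  1  1  1  2  3
 N  0  1  1  1  1  1  1  2  3
 L  0  1  1  1  1  1  1  2  3
 P  0  1  1  2  2  2  2  2  3
 P  0  1  1  2  3  3  3  3  3
 C  0  1  1  2  3  3  4  4  4
dp[8][8] = 4. One LCS (by backtracking along matches): MPPC.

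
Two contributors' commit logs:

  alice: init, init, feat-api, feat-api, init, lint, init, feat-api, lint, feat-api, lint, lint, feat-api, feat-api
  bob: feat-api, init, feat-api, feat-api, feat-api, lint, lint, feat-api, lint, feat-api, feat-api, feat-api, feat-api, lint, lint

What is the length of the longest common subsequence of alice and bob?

Taking init (alice #1, bob #2), feat-api (alice #3, bob #4), feat-api (alice #4, bob #5), lint (alice #6, bob #7), feat-api (alice #8, bob #8), lint (alice #9, bob #9), feat-api (alice #10, bob #13), lint (alice #11, bob #14), lint (alice #12, bob #15) gives a common subsequence of length 9. Since dp[14][15] = 9, nothing longer is possible.

9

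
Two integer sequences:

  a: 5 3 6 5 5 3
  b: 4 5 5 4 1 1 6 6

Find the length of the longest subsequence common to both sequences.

2

Taking 5 at a[1]=b[3], then 6 at a[3]=b[8] gives a common subsequence of length 2. dp[6][8] = 2 confirms this is the maximum.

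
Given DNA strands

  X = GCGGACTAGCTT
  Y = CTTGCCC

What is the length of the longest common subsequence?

Match G at X[1]=Y[4] → C at X[2]=Y[5] → C at X[6]=Y[6] → C at X[10]=Y[7] — 4 bases in the same relative order in both, and the DP table's final entry dp[12][7] is also 4, so no common subsequence is longer.

4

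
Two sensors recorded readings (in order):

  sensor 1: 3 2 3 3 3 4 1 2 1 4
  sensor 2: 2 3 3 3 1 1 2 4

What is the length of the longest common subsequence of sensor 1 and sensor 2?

Let dp[i][j] be the LCS length of the first i values of sensor 1 and the first j values of sensor 2. dp[i][j] = dp[i-1][j-1]+1 when the i-th and j-th values match, else max(dp[i-1][j], dp[i][j-1]).
    ·  2  3  3  3  1  1  2  4
 ·  0  0  0  0  0  0  0  0  0
 3  0  0  1  1  1  1  1  1  1
 2  0  1  1  1  1  1  1  2  2
 3  0  1  2  2  2  2  2  2  2
 3  0  1  2  3  3  3  3  3  3
 3  0  1  2  3  4  4  4  4  4
 4  0  1  2  3  4  4  4  4  5
 1  0  1  2  3  4  5  5  5  5
 2  0  1  2  3  4  5  5  6  6
 1  0  1  2  3  4  5  6  6  6
 4  0  1  2  3  4  5  6  6  7
dp[10][8] = 7. One LCS (by backtracking along matches): 2, 3, 3, 3, 1, 2, 4.

7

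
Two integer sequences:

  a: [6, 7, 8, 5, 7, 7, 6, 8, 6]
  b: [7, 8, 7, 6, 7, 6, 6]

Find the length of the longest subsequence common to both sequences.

6

Match 7 [2,1], then 8 [3,2], then 7 [5,3], then 7 [6,5], then 6 [7,6], then 6 [9,7] — 6 values in the same relative order in both. Since dp[9][7] = 6, nothing longer is possible.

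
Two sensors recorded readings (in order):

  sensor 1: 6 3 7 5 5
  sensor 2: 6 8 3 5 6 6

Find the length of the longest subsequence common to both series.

Taking 6 [1,1]; then 3 [2,3]; then 5 [4,4] gives a common subsequence of length 3. dp[5][6] = 3 confirms this is the maximum.

3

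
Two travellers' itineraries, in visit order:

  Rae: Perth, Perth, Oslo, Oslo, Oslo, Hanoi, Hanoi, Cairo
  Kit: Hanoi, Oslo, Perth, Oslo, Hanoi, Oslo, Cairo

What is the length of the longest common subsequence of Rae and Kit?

Pick Perth [2,3]; then Oslo [3,4]; then Oslo [5,6]; then Cairo [8,7]; all 4 stops appear in both, in order. The LCS DP gives dp[8][7] = 4, so this is optimal.

4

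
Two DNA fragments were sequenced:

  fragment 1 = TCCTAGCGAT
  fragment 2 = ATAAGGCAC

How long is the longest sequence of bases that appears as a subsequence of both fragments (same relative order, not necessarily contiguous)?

Let dp[i][j] be the LCS length of the first i bases of fragment 1 and the first j bases of fragment 2. dp[i][j] = dp[i-1][j-1]+1 when the i-th and j-th bases match, else max(dp[i-1][j], dp[i][j-1]).
    ·  A  T  A  A  G  G  C  A  C
 ·  0  0  0  0  0  0  0  0  0  0
 T  0  0  1  1  1  1  1  1  1  1
 C  0  0  1  1  1  1  1  2  2  2
 C  0  0  1  1  1  1  1  2  2  3
 T  0  0  1  1  1  1  1  2  2  3
 A  0  1  1  2  2  2  2  2  3  3
 G  0  1  1  2  2  3  3  3  3  3
 C  0  1  1  2  2  3  3  4  4  4
 G  0  1  1  2  2  3  4  4  4  4
 A  0  1  1  2  3  3  4  4  5  5
 T  0  1  2  2  3  3  4  4  5  5
dp[10][9] = 5. One LCS (by backtracking along matches): TAGCA.

5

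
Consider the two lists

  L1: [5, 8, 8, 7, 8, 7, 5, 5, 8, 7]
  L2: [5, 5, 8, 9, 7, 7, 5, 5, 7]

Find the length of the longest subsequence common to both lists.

7

One common subsequence of length 7: 5 (L1 #1, L2 #2), 8 (L1 #2, L2 #3), 7 (L1 #4, L2 #5), 7 (L1 #6, L2 #6), 5 (L1 #7, L2 #7), 5 (L1 #8, L2 #8), 7 (L1 #10, L2 #9). The LCS DP gives dp[10][9] = 7, so this is optimal.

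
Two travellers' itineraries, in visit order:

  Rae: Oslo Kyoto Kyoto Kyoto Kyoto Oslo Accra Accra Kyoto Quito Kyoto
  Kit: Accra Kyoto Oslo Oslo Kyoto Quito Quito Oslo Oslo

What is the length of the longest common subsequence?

4

One common subsequence of length 4: Oslo [1,3], Oslo [6,4], Kyoto [9,5], Quito [10,7]. The LCS DP gives dp[11][9] = 4, so this is optimal.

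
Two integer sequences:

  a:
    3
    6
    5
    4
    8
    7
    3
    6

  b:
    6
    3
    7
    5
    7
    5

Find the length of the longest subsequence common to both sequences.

Let dp[i][j] be the LCS length of the first i values of a and the first j values of b. dp[i][j] = dp[i-1][j-1]+1 when the i-th and j-th values match, else max(dp[i-1][j], dp[i][j-1]).
    ·  6  3  7  5  7  5
 ·  0  0  0  0  0  0  0
 3  0  0  1  1  1  1  1
 6  0  1  1  1  1  1  1
 5  0  1  1  1  2  2  2
 4  0  1  1  1  2  2  2
 8  0  1  1  1  2  2  2
 7  0  1  1  2  2  3  3
 3  0  1  2  2  2  3  3
 6  0  1  2  2  2  3  3
dp[8][6] = 3. One LCS (by backtracking along matches): 3, 5, 7.

3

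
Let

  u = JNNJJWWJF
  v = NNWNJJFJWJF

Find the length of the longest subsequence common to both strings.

Pick N [2,2] → N [3,4] → J [4,6] → J [5,8] → W [7,9] → J [8,10] → F [9,11]; all 7 characters appear in both, in order. Since dp[9][11] = 7, nothing longer is possible.

7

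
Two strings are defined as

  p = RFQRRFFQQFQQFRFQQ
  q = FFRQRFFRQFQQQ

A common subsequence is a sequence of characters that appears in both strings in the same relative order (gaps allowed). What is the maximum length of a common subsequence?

10

Pick R at p[1]=q[3], then Q at p[3]=q[4], then R at p[5]=q[5], then F at p[6]=q[6], then F at p[7]=q[7], then Q at p[9]=q[9], then F at p[10]=q[10], then Q at p[12]=q[11], then Q at p[16]=q[12], then Q at p[17]=q[13]; all 10 characters appear in both, in order. Since dp[17][13] = 10, nothing longer is possible.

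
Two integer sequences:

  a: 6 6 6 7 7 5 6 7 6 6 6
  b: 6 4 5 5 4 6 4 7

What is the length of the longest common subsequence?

4

Let dp[i][j] be the LCS length of the first i values of a and the first j values of b. dp[i][j] = dp[i-1][j-1]+1 when the i-th and j-th values match, else max(dp[i-1][j], dp[i][j-1]).
    ·  6  4  5  5  4  6  4  7
 ·  0  0  0  0  0  0  0  0  0
 6  0  1  1  1  1  1  1  1  1
 6  0  1  1  1  1  1  2  2  2
 6  0  1  1  1  1  1  2  2  2
 7  0  1  1  1  1  1  2  2  3
 7  0  1  1  1  1  1  2  2  3
 5  0  1  1  2  2  2  2  2  3
 6  0  1  1  2  2  2  3  3  3
 7  0  1  1  2  2  2  3  3  4
 6  0  1  1  2  2  2  3  3  4
 6  0  1  1  2  2  2  3  3  4
 6  0  1  1  2  2  2  3  3  4
dp[11][8] = 4. One LCS (by backtracking along matches): 6, 5, 6, 7.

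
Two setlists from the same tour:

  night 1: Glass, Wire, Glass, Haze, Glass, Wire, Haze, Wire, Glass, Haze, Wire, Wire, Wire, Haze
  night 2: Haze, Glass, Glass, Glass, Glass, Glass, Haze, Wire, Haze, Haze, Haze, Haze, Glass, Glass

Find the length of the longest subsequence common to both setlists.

7

Match Glass (night 1 #1, night 2 #5), then Glass (night 1 #3, night 2 #6), then Haze (night 1 #4, night 2 #7), then Wire (night 1 #6, night 2 #8), then Haze (night 1 #7, night 2 #10), then Haze (night 1 #10, night 2 #11), then Haze (night 1 #14, night 2 #12) — 7 songs in the same relative order in both, and the DP table's final entry dp[14][14] is also 7, so no common subsequence is longer.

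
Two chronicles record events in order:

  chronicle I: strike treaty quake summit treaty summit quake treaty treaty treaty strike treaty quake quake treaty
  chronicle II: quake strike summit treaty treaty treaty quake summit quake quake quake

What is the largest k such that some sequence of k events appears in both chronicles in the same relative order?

7

Taking strike (chronicle I #1, chronicle II #2); then treaty (chronicle I #2, chronicle II #6); then quake (chronicle I #3, chronicle II #7); then summit (chronicle I #6, chronicle II #8); then quake (chronicle I #7, chronicle II #9); then quake (chronicle I #13, chronicle II #10); then quake (chronicle I #14, chronicle II #11) gives a common subsequence of length 7. The LCS DP gives dp[15][11] = 7, so this is optimal.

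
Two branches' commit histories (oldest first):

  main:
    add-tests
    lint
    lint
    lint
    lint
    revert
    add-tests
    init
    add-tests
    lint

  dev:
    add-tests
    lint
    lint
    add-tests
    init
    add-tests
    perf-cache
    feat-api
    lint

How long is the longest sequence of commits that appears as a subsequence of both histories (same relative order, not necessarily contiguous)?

Match add-tests (main #1, dev #1); then lint (main #4, dev #2); then lint (main #5, dev #3); then add-tests (main #7, dev #4); then init (main #8, dev #5); then add-tests (main #9, dev #6); then lint (main #10, dev #9) — 7 commits in the same relative order in both. Since dp[10][9] = 7, nothing longer is possible.

7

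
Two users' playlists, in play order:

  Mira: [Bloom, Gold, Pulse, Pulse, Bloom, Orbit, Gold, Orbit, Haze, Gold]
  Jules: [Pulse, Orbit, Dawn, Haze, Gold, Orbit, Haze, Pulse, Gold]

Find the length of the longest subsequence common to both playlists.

Pick Pulse [4,1], then Orbit [6,2], then Gold [7,5], then Orbit [8,6], then Haze [9,7], then Gold [10,9]; all 6 songs appear in both, in order, and the DP table's final entry dp[10][9] is also 6, so no common subsequence is longer.

6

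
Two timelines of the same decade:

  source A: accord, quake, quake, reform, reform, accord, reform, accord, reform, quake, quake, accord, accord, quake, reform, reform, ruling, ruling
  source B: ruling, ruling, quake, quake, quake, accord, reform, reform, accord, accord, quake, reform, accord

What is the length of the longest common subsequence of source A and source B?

9

Taking quake (source A #2, source B #4) → quake (source A #3, source B #5) → accord (source A #6, source B #6) → reform (source A #7, source B #7) → reform (source A #9, source B #8) → accord (source A #12, source B #9) → accord (source A #13, source B #10) → quake (source A #14, source B #11) → reform (source A #15, source B #12) gives a common subsequence of length 9. Since dp[18][13] = 9, nothing longer is possible.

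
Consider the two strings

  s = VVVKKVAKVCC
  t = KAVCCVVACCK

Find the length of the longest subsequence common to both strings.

6

Match V (s #1, t #3), then V (s #3, t #6), then V (s #6, t #7), then A (s #7, t #8), then C (s #10, t #9), then C (s #11, t #10) — 6 characters in the same relative order in both. Since dp[11][11] = 6, nothing longer is possible.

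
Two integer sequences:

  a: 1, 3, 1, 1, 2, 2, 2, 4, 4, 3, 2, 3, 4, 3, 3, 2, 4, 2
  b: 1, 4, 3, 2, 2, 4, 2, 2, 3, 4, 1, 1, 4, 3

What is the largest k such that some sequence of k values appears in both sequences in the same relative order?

9

Match 1 (a #1, b #1) → 3 (a #2, b #3) → 2 (a #5, b #4) → 2 (a #6, b #5) → 2 (a #7, b #7) → 2 (a #11, b #8) → 3 (a #12, b #9) → 4 (a #13, b #13) → 3 (a #15, b #14) — 9 values in the same relative order in both. dp[18][14] = 9 confirms this is the maximum.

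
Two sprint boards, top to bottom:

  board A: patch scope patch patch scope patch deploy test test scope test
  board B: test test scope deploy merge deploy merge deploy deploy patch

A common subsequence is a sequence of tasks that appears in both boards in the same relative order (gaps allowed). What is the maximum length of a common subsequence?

Pick test [8,1], test [9,2], scope [10,3]; all 3 tasks appear in both, in order. The LCS DP gives dp[11][10] = 3, so this is optimal.

3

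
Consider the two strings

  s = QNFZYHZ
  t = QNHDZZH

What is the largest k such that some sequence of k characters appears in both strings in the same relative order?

4

Match Q (s #1, t #1); then N (s #2, t #2); then Z (s #4, t #6); then H (s #6, t #7) — 4 characters in the same relative order in both. dp[7][7] = 4 confirms this is the maximum.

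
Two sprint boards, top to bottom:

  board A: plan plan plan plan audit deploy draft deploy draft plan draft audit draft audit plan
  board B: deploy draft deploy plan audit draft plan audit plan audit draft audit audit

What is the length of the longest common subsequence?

8

Pick deploy (board A #6, board B #1); then draft (board A #7, board B #2); then deploy (board A #8, board B #3); then draft (board A #9, board B #6); then plan (board A #10, board B #9); then draft (board A #11, board B #11); then audit (board A #12, board B #12); then audit (board A #14, board B #13); all 8 tasks appear in both, in order, and the DP table's final entry dp[15][13] is also 8, so no common subsequence is longer.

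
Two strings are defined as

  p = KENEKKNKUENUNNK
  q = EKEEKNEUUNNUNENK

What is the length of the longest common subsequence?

11

Match K [1,2], then E [2,3], then E [4,4], then K [6,5], then N [7,6], then U [9,9], then N [11,11], then U [12,12], then N [13,13], then N [14,15], then K [15,16] — 11 characters in the same relative order in both. dp[15][16] = 11 confirms this is the maximum.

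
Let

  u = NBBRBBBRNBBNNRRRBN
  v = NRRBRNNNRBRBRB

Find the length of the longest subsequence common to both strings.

11

One common subsequence of length 11: N [1,1]; then R [4,3]; then B [7,4]; then R [8,5]; then N [9,6]; then N [12,7]; then N [13,8]; then R [14,9]; then R [15,11]; then R [16,13]; then B [17,14], and the DP table's final entry dp[18][14] is also 11, so no common subsequence is longer.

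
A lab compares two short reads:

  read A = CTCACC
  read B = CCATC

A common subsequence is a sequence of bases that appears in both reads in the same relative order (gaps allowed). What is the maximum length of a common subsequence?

Match C (read A #1, read B #1); then C (read A #3, read B #2); then A (read A #4, read B #3); then C (read A #6, read B #5) — 4 bases in the same relative order in both. The LCS DP gives dp[6][5] = 4, so this is optimal.

4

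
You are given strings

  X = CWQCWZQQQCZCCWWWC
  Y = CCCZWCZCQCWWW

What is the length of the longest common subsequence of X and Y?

Taking C at X[1]=Y[2], C at X[4]=Y[3], W at X[5]=Y[5], C at X[10]=Y[6], Z at X[11]=Y[7], C at X[12]=Y[8], C at X[13]=Y[10], W at X[14]=Y[11], W at X[15]=Y[12], W at X[16]=Y[13] gives a common subsequence of length 10. The LCS DP gives dp[17][13] = 10, so this is optimal.

10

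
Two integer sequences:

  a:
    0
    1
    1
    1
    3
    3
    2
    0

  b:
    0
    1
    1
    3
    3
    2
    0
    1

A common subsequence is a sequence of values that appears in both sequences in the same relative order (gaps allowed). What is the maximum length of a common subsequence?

Let dp[i][j] be the LCS length of the first i values of a and the first j values of b. dp[i][j] = dp[i-1][j-1]+1 when the i-th and j-th values match, else max(dp[i-1][j], dp[i][j-1]).
    ·  0  1  1  3  3  2  0  1
 ·  0  0  0  0  0  0  0  0  0
 0  0  1  1  1  1  1  1  1  1
 1  0  1  2  2  2  2  2  2  2
 1  0  1  2  3  3  3  3  3  3
 1  0  1  2  3  3  3  3  3  4
 3  0  1  2  3  4  4  4  4  4
 3  0  1  2  3  4  5  5  5  5
 2  0  1  2  3  4  5  6  6  6
 0  0  1  2  3  4  5  6  7  7
dp[8][8] = 7. One LCS (by backtracking along matches): 0, 1, 1, 3, 3, 2, 0.

7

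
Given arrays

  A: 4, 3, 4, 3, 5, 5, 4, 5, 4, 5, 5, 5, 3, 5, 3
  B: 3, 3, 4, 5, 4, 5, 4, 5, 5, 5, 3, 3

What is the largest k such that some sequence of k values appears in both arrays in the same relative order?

Match 3 [2,2], 4 [3,3], 5 [6,4], 4 [7,5], 5 [8,6], 4 [9,7], 5 [10,8], 5 [11,9], 5 [12,10], 3 [13,11], 3 [15,12] — 11 values in the same relative order in both, and the DP table's final entry dp[15][12] is also 11, so no common subsequence is longer.

11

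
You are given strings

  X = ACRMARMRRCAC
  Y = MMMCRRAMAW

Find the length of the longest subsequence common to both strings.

5

One common subsequence of length 5: C (X #2, Y #4); then R (X #3, Y #6); then A (X #5, Y #7); then M (X #7, Y #8); then A (X #11, Y #9). Since dp[12][10] = 5, nothing longer is possible.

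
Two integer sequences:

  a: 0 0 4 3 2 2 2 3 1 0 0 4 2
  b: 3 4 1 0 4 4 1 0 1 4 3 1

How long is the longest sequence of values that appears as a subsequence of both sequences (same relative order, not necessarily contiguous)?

5

Taking 0 at a[1]=b[4] → 0 at a[2]=b[8] → 4 at a[3]=b[10] → 3 at a[8]=b[11] → 1 at a[9]=b[12] gives a common subsequence of length 5, and the DP table's final entry dp[13][12] is also 5, so no common subsequence is longer.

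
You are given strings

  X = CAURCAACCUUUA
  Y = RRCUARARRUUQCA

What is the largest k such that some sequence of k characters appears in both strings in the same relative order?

Taking C (X #1, Y #3); then A (X #2, Y #5); then R (X #4, Y #6); then A (X #6, Y #7); then U (X #10, Y #10); then U (X #11, Y #11); then A (X #13, Y #14) gives a common subsequence of length 7, and the DP table's final entry dp[13][14] is also 7, so no common subsequence is longer.

7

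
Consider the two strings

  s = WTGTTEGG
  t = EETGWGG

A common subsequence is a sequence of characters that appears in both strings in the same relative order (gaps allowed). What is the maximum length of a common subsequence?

4

Match T (s #2, t #3); then G (s #3, t #4); then G (s #7, t #6); then G (s #8, t #7) — 4 characters in the same relative order in both, and the DP table's final entry dp[8][7] is also 4, so no common subsequence is longer.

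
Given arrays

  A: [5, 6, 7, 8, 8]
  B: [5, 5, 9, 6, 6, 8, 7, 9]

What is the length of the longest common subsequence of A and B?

3

Match 5 (A #1, B #2) → 6 (A #2, B #5) → 7 (A #3, B #7) — 3 values in the same relative order in both. dp[5][8] = 3 confirms this is the maximum.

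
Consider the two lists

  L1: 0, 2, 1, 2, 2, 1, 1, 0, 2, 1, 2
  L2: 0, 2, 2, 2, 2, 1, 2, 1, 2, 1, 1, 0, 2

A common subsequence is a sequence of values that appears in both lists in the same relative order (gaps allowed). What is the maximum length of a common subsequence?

Pick 0 [1,1], then 2 [2,5], then 1 [3,6], then 2 [4,7], then 2 [5,9], then 1 [6,10], then 1 [7,11], then 0 [8,12], then 2 [11,13]; all 9 values appear in both, in order. dp[11][13] = 9 confirms this is the maximum.

9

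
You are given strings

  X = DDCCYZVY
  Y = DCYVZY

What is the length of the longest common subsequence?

Let dp[i][j] be the LCS length of the first i characters of X and the first j characters of Y. dp[i][j] = dp[i-1][j-1]+1 when the i-th and j-th characters match, else max(dp[i-1][j], dp[i][j-1]).
    ·  D  C  Y  V  Z  Y
 ·  0  0  0  0  0  0  0
 D  0  1  1  1  1  1  1
 D  0  1  1  1  1  1  1
 C  0  1  2  2  2  2  2
 C  0  1  2  2  2  2  2
 Y  0  1  2  3  3  3  3
 Z  0  1  2  3  3  4  4
 V  0  1  2  3  4  4  4
 Y  0  1  2  3  4  4  5
dp[8][6] = 5. One LCS (by backtracking along matches): DCYZY.

5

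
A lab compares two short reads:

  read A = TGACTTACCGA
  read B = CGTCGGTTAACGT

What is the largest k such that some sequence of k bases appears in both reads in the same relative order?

7

Let dp[i][j] be the LCS length of the first i bases of read A and the first j bases of read B. dp[i][j] = dp[i-1][j-1]+1 when the i-th and j-th bases match, else max(dp[i-1][j], dp[i][j-1]).
    ·  C  G  T  C  G  G  T  T  A  A  C  G  T
 ·  0  0  0  0  0  0  0  0  0  0  0  0  0  0
 T  0  0  0  1  1  1  1  1  1  1  1  1  1  1
 G  0  0  1  1  1  2  2  2  2  2  2  2  2  2
 A  0  0  1  1  1  2  2  2  2  3  3  3  3  3
 C  0  1  1  1  2  2  2  2  2  3  3  4  4  4
 T  0  1  1  2  2  2  2  3  3  3  3  4  4  5
 T  0  1  1  2  2  2  2  3  4  4  4  4  4  5
 A  0  1  1  2  2  2  2  3  4  5  5  5  5  5
 C  0  1  1  2  3  3  3  3  4  5  5  6  6  6
 C  0  1  1  2  3  3  3  3  4  5  5  6  6  6
 G  0  1  2  2  3  4  4  4  4  5  5  6  7  7
 A  0  1  2  2  3  4  4  4  4  5  6  6  7  7
dp[11][13] = 7. One LCS (by backtracking along matches): TGTTACG.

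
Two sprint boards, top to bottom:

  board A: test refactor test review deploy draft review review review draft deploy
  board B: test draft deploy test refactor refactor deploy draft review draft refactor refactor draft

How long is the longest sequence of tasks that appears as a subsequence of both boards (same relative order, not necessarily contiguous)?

Taking test at board A[1]=board B[4] → refactor at board A[2]=board B[6] → deploy at board A[5]=board B[7] → draft at board A[6]=board B[8] → review at board A[7]=board B[9] → draft at board A[10]=board B[13] gives a common subsequence of length 6. The LCS DP gives dp[11][13] = 6, so this is optimal.

6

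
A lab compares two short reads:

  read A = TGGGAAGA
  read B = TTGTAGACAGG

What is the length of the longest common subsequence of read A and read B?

Let dp[i][j] be the LCS length of the first i bases of read A and the first j bases of read B. dp[i][j] = dp[i-1][j-1]+1 when the i-th and j-th bases match, else max(dp[i-1][j], dp[i][j-1]).
    ·  T  T  G  T  A  G  A  C  A  G  G
 ·  0  0  0  0  0  0  0  0  0  0  0  0
 T  0  1  1  1  1  1  1  1  1  1  1  1
 G  0  1  1  2  2  2  2  2  2  2  2  2
 G  0  1  1  2  2  2  3  3  3  3  3  3
 G  0  1  1  2  2  2  3  3  3  3  4  4
 A  0  1  1  2  2  3  3  4  4  4  4  4
 A  0  1  1  2  2  3  3  4  4  5  5  5
 G  0  1  1  2  2  3  4  4  4  5  6  6
 A  0  1  1  2  2  3  4  5  5  5  6  6
dp[8][11] = 6. One LCS (by backtracking along matches): TGGAAG.

6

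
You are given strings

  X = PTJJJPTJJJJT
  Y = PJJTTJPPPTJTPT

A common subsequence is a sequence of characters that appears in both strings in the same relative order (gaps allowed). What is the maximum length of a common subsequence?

One common subsequence of length 8: P (X #1, Y #1), then J (X #3, Y #2), then J (X #4, Y #3), then J (X #5, Y #6), then P (X #6, Y #9), then T (X #7, Y #10), then J (X #8, Y #11), then T (X #12, Y #14), and the DP table's final entry dp[12][14] is also 8, so no common subsequence is longer.

8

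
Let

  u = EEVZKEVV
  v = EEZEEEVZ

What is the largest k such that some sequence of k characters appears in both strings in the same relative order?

5

Let dp[i][j] be the LCS length of the first i characters of u and the first j characters of v. dp[i][j] = dp[i-1][j-1]+1 when the i-th and j-th characters match, else max(dp[i-1][j], dp[i][j-1]).
    ·  E  E  Z  E  E  E  V  Z
 ·  0  0  0  0  0  0  0  0  0
 E  0  1  1  1  1  1  1  1  1
 E  0  1  2  2  2  2  2  2  2
 V  0  1  2  2  2  2  2  3  3
 Z  0  1  2  3  3  3  3  3  4
 K  0  1  2  3  3  3  3  3  4
 E  0  1  2  3  4  4  4  4  4
 V  0  1  2  3  4  4  4  5  5
 V  0  1  2  3  4  4  4  5  5
dp[8][8] = 5. One LCS (by backtracking along matches): EEZEV.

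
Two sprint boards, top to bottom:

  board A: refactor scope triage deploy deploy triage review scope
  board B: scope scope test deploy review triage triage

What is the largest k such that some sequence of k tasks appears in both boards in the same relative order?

3

Pick scope (board A #2, board B #2), triage (board A #3, board B #6), triage (board A #6, board B #7); all 3 tasks appear in both, in order. dp[8][7] = 3 confirms this is the maximum.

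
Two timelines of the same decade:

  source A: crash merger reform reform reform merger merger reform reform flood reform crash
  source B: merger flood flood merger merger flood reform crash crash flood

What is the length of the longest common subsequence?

Match merger [2,1], then merger [6,4], then merger [7,5], then flood [10,6], then reform [11,7], then crash [12,9] — 6 events in the same relative order in both. dp[12][10] = 6 confirms this is the maximum.

6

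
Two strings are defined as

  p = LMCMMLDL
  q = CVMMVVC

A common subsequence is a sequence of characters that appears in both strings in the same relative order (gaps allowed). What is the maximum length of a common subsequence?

Match C at p[3]=q[1] → M at p[4]=q[3] → M at p[5]=q[4] — 3 characters in the same relative order in both. Since dp[8][7] = 3, nothing longer is possible.

3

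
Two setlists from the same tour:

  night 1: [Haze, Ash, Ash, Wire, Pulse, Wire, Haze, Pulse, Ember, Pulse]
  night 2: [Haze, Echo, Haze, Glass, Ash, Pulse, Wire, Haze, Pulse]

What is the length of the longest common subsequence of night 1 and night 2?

Taking Haze (night 1 #1, night 2 #3); then Ash (night 1 #3, night 2 #5); then Pulse (night 1 #5, night 2 #6); then Wire (night 1 #6, night 2 #7); then Haze (night 1 #7, night 2 #8); then Pulse (night 1 #10, night 2 #9) gives a common subsequence of length 6, and the DP table's final entry dp[10][9] is also 6, so no common subsequence is longer.

6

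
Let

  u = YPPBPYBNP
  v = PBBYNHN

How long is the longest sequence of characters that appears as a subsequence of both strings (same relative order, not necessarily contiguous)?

Let dp[i][j] be the LCS length of the first i characters of u and the first j characters of v. dp[i][j] = dp[i-1][j-1]+1 when the i-th and j-th characters match, else max(dp[i-1][j], dp[i][j-1]).
    ·  P  B  B  Y  N  H  N
 ·  0  0  0  0  0  0  0  0
 Y  0  0  0  0  1  1  1  1
 P  0  1  1  1  1  1  1  1
 P  0  1  1  1  1  1  1  1
 B  0  1  2  2  2  2  2  2
 P  0  1  2  2  2  2  2  2
 Y  0  1  2  2  3  3  3  3
 B  0  1  2  3  3  3  3  3
 N  0  1  2  3  3  4  4  4
 P  0  1  2  3  3  4  4  4
dp[9][7] = 4. One LCS (by backtracking along matches): PBYN.

4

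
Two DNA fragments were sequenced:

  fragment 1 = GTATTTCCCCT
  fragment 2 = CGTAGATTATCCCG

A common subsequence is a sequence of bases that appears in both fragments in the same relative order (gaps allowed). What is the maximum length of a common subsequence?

Match G [1,2], then T [2,3], then A [3,6], then T [4,7], then T [5,8], then T [6,10], then C [7,11], then C [8,12], then C [9,13] — 9 bases in the same relative order in both. Since dp[11][14] = 9, nothing longer is possible.

9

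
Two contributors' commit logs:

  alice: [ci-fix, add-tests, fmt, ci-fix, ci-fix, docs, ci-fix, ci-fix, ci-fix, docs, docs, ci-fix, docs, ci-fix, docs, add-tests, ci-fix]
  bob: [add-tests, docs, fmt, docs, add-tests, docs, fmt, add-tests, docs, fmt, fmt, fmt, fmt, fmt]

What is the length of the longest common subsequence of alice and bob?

One common subsequence of length 5: add-tests (alice #2, bob #1) → fmt (alice #3, bob #3) → docs (alice #6, bob #4) → docs (alice #10, bob #6) → docs (alice #11, bob #9). The LCS DP gives dp[17][14] = 5, so this is optimal.

5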